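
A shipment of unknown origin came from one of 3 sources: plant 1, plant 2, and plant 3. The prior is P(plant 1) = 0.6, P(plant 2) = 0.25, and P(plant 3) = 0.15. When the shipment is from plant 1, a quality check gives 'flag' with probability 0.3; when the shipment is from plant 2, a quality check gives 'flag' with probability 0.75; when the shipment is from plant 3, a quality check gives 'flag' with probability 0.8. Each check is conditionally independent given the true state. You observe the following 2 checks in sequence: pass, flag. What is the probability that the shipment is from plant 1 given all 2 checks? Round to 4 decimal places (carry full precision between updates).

After 'pass': normaliser = 0.7·0.6000 + 0.25·0.2500 + 0.2·0.1500; P(plant 1) ≈ 0.8195, P(plant 2) ≈ 0.1220, P(plant 3) ≈ 0.0585
After 'flag': normaliser = 0.3·0.8195 + 0.75·0.1220 + 0.8·0.0585; P(plant 1) ≈ 0.6400, P(plant 2) ≈ 0.2381, P(plant 3) ≈ 0.1219

0.6400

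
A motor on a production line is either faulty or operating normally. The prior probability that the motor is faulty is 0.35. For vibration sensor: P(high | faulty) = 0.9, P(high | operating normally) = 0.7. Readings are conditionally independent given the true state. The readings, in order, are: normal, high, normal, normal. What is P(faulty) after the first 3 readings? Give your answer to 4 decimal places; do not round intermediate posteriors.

After 'normal': P(faulty) = 0.1·0.3500 / (0.1·0.3500 + 0.3·0.6500) ≈ 0.1522
After 'high': P(faulty) = 0.9·0.1522 / (0.9·0.1522 + 0.7·0.8478) ≈ 0.1875
After 'normal': P(faulty) = 0.1·0.1875 / (0.1·0.1875 + 0.3·0.8125) ≈ 0.0714

0.0714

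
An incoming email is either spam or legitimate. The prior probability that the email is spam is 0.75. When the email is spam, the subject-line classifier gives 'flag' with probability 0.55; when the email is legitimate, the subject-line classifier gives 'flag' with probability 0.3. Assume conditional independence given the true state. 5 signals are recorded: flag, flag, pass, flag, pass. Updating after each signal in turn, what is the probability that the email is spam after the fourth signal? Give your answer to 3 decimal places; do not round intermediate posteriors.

0.922

After 'flag': P(spam) = 0.55·0.7500 / (0.55·0.7500 + 0.3·0.2500) ≈ 0.8462
After 'flag': P(spam) = 0.55·0.8462 / (0.55·0.8462 + 0.3·0.1538) ≈ 0.9098
After 'pass': P(spam) = 0.45·0.9098 / (0.45·0.9098 + 0.7·0.0902) ≈ 0.8663
After 'flag': P(spam) = 0.55·0.8663 / (0.55·0.8663 + 0.3·0.1337) ≈ 0.9224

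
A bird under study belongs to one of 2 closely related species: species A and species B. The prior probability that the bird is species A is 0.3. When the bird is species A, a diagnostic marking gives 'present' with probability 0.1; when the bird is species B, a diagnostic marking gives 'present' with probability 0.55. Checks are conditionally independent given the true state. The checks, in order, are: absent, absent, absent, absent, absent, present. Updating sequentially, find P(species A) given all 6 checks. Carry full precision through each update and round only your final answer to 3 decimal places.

After 'absent': P(species A) = 0.9·0.3000 / (0.9·0.3000 + 0.45·0.7000) ≈ 0.4615
After 'absent': P(species A) = 0.9·0.4615 / (0.9·0.4615 + 0.45·0.5385) ≈ 0.6316
After 'absent': P(species A) = 0.9·0.6316 / (0.9·0.6316 + 0.45·0.3684) ≈ 0.7742
After 'absent': P(species A) = 0.9·0.7742 / (0.9·0.7742 + 0.45·0.2258) ≈ 0.8727
After 'absent': P(species A) = 0.9·0.8727 / (0.9·0.8727 + 0.45·0.1273) ≈ 0.9320
After 'present': P(species A) = 0.1·0.9320 / (0.1·0.9320 + 0.55·0.0680) ≈ 0.7138

0.714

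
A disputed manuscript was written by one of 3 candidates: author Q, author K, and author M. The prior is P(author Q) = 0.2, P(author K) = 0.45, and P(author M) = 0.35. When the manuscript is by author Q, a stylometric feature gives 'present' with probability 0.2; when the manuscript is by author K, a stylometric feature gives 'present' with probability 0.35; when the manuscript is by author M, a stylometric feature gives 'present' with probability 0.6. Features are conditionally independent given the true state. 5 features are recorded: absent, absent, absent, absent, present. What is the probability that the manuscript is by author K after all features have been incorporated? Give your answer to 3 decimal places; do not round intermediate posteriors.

0.564

After 'absent': normaliser = 0.8·0.2000 + 0.65·0.4500 + 0.4·0.3500; P(author Q) ≈ 0.2700, P(author K) ≈ 0.4937, P(author M) ≈ 0.2363
After 'absent': normaliser = 0.8·0.2700 + 0.65·0.4937 + 0.4·0.2363; P(author Q) ≈ 0.3421, P(author K) ≈ 0.5082, P(author M) ≈ 0.1497
After 'absent': normaliser = 0.8·0.3421 + 0.65·0.5082 + 0.4·0.1497; P(author Q) ≈ 0.4123, P(author K) ≈ 0.4975, P(author M) ≈ 0.0902
After 'absent': normaliser = 0.8·0.4123 + 0.65·0.4975 + 0.4·0.0902; P(author Q) ≈ 0.4785, P(author K) ≈ 0.4692, P(author M) ≈ 0.0523
After 'present': normaliser = 0.2·0.4785 + 0.35·0.4692 + 0.6·0.0523; P(author Q) ≈ 0.3285, P(author K) ≈ 0.5637, P(author M) ≈ 0.1078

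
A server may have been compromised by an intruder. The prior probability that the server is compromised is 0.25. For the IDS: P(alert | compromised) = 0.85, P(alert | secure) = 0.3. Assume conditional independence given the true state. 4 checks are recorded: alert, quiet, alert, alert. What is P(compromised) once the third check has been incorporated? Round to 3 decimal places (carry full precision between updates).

After 'alert': P(compromised) = 0.85·0.2500 / (0.85·0.2500 + 0.3·0.7500) ≈ 0.4857
After 'quiet': P(compromised) = 0.15·0.4857 / (0.15·0.4857 + 0.7·0.5143) ≈ 0.1683
After 'alert': P(compromised) = 0.85·0.1683 / (0.85·0.1683 + 0.3·0.8317) ≈ 0.3644

0.364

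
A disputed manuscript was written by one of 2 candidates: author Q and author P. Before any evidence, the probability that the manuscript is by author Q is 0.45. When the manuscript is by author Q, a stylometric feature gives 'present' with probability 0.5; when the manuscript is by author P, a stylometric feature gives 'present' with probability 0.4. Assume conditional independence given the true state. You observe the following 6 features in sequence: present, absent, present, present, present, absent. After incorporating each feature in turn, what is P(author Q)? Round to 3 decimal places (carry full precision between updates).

0.581

After 'present': P(author Q) = 0.5·0.4500 / (0.5·0.4500 + 0.4·0.5500) ≈ 0.5056
After 'absent': P(author Q) = 0.5·0.5056 / (0.5·0.5056 + 0.6·0.4944) ≈ 0.4601
After 'present': P(author Q) = 0.5·0.4601 / (0.5·0.4601 + 0.4·0.5399) ≈ 0.5158
After 'present': P(author Q) = 0.5·0.5158 / (0.5·0.5158 + 0.4·0.4842) ≈ 0.5711
After 'present': P(author Q) = 0.5·0.5711 / (0.5·0.5711 + 0.4·0.4289) ≈ 0.6247
After 'absent': P(author Q) = 0.5·0.6247 / (0.5·0.6247 + 0.6·0.3753) ≈ 0.5811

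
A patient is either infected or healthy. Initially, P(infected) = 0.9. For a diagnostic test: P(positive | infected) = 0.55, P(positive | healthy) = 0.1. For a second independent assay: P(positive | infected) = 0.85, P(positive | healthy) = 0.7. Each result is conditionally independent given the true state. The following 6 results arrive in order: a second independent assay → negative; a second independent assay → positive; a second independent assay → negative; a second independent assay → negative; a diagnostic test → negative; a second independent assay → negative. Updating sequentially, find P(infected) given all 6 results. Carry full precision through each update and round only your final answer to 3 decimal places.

After a second independent assay='negative': P(infected) = 0.15·0.9000 / (0.15·0.9000 + 0.3·0.1000) ≈ 0.8182
After a second independent assay='positive': P(infected) = 0.85·0.8182 / (0.85·0.8182 + 0.7·0.1818) ≈ 0.8453
After a second independent assay='negative': P(infected) = 0.15·0.8453 / (0.15·0.8453 + 0.3·0.1547) ≈ 0.7321
After a second independent assay='negative': P(infected) = 0.15·0.7321 / (0.15·0.7321 + 0.3·0.2679) ≈ 0.5774
After a diagnostic test='negative': P(infected) = 0.45·0.5774 / (0.45·0.5774 + 0.9·0.4226) ≈ 0.4058
After a second independent assay='negative': P(infected) = 0.15·0.4058 / (0.15·0.4058 + 0.3·0.5942) ≈ 0.2546

0.255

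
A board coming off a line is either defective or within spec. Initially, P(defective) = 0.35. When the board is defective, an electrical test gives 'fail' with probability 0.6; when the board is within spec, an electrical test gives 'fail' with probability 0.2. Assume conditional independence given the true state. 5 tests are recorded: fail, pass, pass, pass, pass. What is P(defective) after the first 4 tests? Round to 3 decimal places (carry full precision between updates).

0.168

Each posterior becomes the prior for the next update.
After 'fail': P(defective) = 0.6·0.3500 / (0.6·0.3500 + 0.2·0.6500) ≈ 0.6176
After 'pass': P(defective) = 0.4·0.6176 / (0.4·0.6176 + 0.8·0.3824) ≈ 0.4468
After 'pass': P(defective) = 0.4·0.4468 / (0.4·0.4468 + 0.8·0.5532) ≈ 0.2877
After 'pass': P(defective) = 0.4·0.2877 / (0.4·0.2877 + 0.8·0.7123) ≈ 0.1680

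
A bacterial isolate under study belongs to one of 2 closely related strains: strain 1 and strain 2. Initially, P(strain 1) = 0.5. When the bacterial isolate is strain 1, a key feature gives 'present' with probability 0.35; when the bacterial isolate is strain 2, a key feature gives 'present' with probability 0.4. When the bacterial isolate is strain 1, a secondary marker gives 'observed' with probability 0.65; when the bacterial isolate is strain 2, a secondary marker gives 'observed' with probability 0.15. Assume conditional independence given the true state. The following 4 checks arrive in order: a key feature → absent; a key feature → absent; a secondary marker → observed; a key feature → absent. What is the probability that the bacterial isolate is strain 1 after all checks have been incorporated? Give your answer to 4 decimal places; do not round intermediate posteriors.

0.8464

After a key feature='absent': P(strain 1) = 0.65·0.5000 / (0.65·0.5000 + 0.6·0.5000) ≈ 0.5200
After a key feature='absent': P(strain 1) = 0.65·0.5200 / (0.65·0.5200 + 0.6·0.4800) ≈ 0.5399
After a secondary marker='observed': P(strain 1) = 0.65·0.5399 / (0.65·0.5399 + 0.15·0.4601) ≈ 0.8357
After a key feature='absent': P(strain 1) = 0.65·0.8357 / (0.65·0.8357 + 0.6·0.1643) ≈ 0.8464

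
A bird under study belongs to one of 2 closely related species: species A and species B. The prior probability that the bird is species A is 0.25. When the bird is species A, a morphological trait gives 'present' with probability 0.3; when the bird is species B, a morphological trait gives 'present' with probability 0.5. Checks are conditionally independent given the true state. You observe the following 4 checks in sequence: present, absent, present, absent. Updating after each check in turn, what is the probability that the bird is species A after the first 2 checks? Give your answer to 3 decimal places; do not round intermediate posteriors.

0.219

After 'present': P(species A) = 0.3·0.2500 / (0.3·0.2500 + 0.5·0.7500) ≈ 0.1667
After 'absent': P(species A) = 0.7·0.1667 / (0.7·0.1667 + 0.5·0.8333) ≈ 0.2188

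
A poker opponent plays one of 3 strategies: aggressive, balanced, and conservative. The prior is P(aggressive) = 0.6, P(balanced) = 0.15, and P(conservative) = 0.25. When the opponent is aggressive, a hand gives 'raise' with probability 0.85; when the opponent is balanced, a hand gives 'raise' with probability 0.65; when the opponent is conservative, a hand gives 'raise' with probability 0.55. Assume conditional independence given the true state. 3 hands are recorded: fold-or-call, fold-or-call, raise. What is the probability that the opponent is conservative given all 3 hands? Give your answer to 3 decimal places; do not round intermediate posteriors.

Apply Bayes' rule sequentially, carrying P(conservative) forward.
After 'fold-or-call': normaliser = 0.15·0.6000 + 0.35·0.1500 + 0.45·0.2500; P(aggressive) ≈ 0.3529, P(balanced) ≈ 0.2059, P(conservative) ≈ 0.4412
After 'fold-or-call': normaliser = 0.15·0.3529 + 0.35·0.2059 + 0.45·0.4412; P(aggressive) ≈ 0.1636, P(balanced) ≈ 0.2227, P(conservative) ≈ 0.6136
After 'raise': normaliser = 0.85·0.1636 + 0.65·0.2227 + 0.55·0.6136; P(aggressive) ≈ 0.2238, P(balanced) ≈ 0.2330, P(conservative) ≈ 0.5432

0.543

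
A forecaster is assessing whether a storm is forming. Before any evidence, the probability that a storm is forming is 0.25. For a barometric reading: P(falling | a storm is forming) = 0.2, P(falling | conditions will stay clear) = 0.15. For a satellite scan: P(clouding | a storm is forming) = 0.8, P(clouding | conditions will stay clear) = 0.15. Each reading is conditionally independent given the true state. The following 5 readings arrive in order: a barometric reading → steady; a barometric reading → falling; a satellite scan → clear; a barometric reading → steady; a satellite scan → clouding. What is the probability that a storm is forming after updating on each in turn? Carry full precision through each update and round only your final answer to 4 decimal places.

0.3307

After a barometric reading='steady': P(storm) = 0.8·0.2500 / (0.8·0.2500 + 0.85·0.7500) ≈ 0.2388
After a barometric reading='falling': P(storm) = 0.2·0.2388 / (0.2·0.2388 + 0.15·0.7612) ≈ 0.2949
After a satellite scan='clear': P(storm) = 0.2·0.2949 / (0.2·0.2949 + 0.85·0.7051) ≈ 0.0896
After a barometric reading='steady': P(storm) = 0.8·0.0896 / (0.8·0.0896 + 0.85·0.9104) ≈ 0.0848
After a satellite scan='clouding': P(storm) = 0.8·0.0848 / (0.8·0.0848 + 0.15·0.9152) ≈ 0.3307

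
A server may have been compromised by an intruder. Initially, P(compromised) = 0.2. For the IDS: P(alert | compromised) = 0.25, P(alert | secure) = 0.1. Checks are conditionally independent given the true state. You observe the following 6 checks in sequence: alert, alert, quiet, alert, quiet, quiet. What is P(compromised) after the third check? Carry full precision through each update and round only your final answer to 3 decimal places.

0.566

After 'alert': P(compromised) = 0.25·0.2000 / (0.25·0.2000 + 0.1·0.8000) ≈ 0.3846
After 'alert': P(compromised) = 0.25·0.3846 / (0.25·0.3846 + 0.1·0.6154) ≈ 0.6098
After 'quiet': P(compromised) = 0.75·0.6098 / (0.75·0.6098 + 0.9·0.3902) ≈ 0.5656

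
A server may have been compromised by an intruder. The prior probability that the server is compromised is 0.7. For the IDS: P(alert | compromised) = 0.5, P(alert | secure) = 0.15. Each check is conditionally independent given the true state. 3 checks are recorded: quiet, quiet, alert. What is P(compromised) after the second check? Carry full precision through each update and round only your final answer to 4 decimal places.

After 'quiet': P(compromised) = 0.5·0.7000 / (0.5·0.7000 + 0.85·0.3000) ≈ 0.5785
After 'quiet': P(compromised) = 0.5·0.5785 / (0.5·0.5785 + 0.85·0.4215) ≈ 0.4467

0.4467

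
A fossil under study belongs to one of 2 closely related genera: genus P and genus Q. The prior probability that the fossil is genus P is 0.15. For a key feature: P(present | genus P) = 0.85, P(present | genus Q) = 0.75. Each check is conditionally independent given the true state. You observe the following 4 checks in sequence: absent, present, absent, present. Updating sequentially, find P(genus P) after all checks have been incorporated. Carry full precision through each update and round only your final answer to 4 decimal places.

0.0754

After 'absent': P(genus P) = 0.15·0.1500 / (0.15·0.1500 + 0.25·0.8500) ≈ 0.0957
After 'present': P(genus P) = 0.85·0.0957 / (0.85·0.0957 + 0.75·0.9043) ≈ 0.1071
After 'absent': P(genus P) = 0.15·0.1071 / (0.15·0.1071 + 0.25·0.8929) ≈ 0.0672
After 'present': P(genus P) = 0.85·0.0672 / (0.85·0.0672 + 0.75·0.9328) ≈ 0.0754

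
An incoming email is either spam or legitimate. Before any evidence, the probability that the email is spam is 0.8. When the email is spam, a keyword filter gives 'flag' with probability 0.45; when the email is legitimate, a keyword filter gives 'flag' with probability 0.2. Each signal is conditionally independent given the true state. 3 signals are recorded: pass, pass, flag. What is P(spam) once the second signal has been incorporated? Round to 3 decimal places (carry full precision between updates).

0.654

Each posterior becomes the prior for the next update.
After 'pass': P(spam) = 0.55·0.8000 / (0.55·0.8000 + 0.8·0.2000) ≈ 0.7333
After 'pass': P(spam) = 0.55·0.7333 / (0.55·0.7333 + 0.8·0.2667) ≈ 0.6541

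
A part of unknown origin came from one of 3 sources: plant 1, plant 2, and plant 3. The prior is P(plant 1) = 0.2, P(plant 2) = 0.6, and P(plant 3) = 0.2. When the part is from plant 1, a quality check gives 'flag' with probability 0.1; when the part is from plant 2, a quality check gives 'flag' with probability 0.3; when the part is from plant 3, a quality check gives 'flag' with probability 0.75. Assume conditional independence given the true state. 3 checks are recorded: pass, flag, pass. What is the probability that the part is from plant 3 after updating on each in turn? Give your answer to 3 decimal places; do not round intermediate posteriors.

After 'pass': normaliser = 0.9·0.2000 + 0.7·0.6000 + 0.25·0.2000; P(plant 1) ≈ 0.2769, P(plant 2) ≈ 0.6462, P(plant 3) ≈ 0.0769
After 'flag': normaliser = 0.1·0.2769 + 0.3·0.6462 + 0.75·0.0769; P(plant 1) ≈ 0.0992, P(plant 2) ≈ 0.6942, P(plant 3) ≈ 0.2066
After 'pass': normaliser = 0.9·0.0992 + 0.7·0.6942 + 0.25·0.2066; P(plant 1) ≈ 0.1424, P(plant 2) ≈ 0.7752, P(plant 3) ≈ 0.0824

0.082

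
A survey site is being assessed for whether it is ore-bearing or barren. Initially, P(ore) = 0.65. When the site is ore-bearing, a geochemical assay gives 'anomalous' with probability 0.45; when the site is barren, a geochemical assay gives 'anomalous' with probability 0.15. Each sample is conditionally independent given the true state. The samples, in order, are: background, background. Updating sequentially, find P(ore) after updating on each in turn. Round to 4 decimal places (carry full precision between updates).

0.4374

After 'background': P(ore) = 0.55·0.6500 / (0.55·0.6500 + 0.85·0.3500) ≈ 0.5458
After 'background': P(ore) = 0.55·0.5458 / (0.55·0.5458 + 0.85·0.4542) ≈ 0.4374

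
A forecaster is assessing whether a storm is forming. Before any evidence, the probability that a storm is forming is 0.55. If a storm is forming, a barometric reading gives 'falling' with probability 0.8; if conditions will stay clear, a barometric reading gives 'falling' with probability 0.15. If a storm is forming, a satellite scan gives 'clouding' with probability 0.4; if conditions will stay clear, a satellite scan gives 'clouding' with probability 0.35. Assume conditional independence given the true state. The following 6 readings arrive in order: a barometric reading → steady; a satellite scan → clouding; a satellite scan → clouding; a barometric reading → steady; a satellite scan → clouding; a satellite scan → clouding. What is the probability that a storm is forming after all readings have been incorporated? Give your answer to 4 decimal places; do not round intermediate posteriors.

Each posterior becomes the prior for the next update.
After a barometric reading='steady': P(storm) = 0.2·0.5500 / (0.2·0.5500 + 0.85·0.4500) ≈ 0.2234
After a satellite scan='clouding': P(storm) = 0.4·0.2234 / (0.4·0.2234 + 0.35·0.7766) ≈ 0.2474
After a satellite scan='clouding': P(storm) = 0.4·0.2474 / (0.4·0.2474 + 0.35·0.7526) ≈ 0.2731
After a barometric reading='steady': P(storm) = 0.2·0.2731 / (0.2·0.2731 + 0.85·0.7269) ≈ 0.0812
After a satellite scan='clouding': P(storm) = 0.4·0.0812 / (0.4·0.0812 + 0.35·0.9188) ≈ 0.0917
After a satellite scan='clouding': P(storm) = 0.4·0.0917 / (0.4·0.0917 + 0.35·0.9083) ≈ 0.1035

0.1035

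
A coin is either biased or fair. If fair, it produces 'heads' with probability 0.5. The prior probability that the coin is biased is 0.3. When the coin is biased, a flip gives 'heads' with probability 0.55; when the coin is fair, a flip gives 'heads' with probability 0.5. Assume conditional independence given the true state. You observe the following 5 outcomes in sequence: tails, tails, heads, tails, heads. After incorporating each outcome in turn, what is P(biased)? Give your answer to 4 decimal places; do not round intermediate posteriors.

After 'tails': P(biased) = 0.45·0.3000 / (0.45·0.3000 + 0.5·0.7000) ≈ 0.2784
After 'tails': P(biased) = 0.45·0.2784 / (0.45·0.2784 + 0.5·0.7216) ≈ 0.2577
After 'heads': P(biased) = 0.55·0.2577 / (0.55·0.2577 + 0.5·0.7423) ≈ 0.2763
After 'tails': P(biased) = 0.45·0.2763 / (0.45·0.2763 + 0.5·0.7237) ≈ 0.2558
After 'heads': P(biased) = 0.55·0.2558 / (0.55·0.2558 + 0.5·0.7442) ≈ 0.2743

0.2743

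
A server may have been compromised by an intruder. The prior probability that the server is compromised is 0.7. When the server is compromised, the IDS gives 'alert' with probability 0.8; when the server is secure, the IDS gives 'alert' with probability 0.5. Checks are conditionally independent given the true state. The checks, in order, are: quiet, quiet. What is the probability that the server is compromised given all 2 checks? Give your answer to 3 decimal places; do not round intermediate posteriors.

After 'quiet': P(compromised) = 0.2·0.7000 / (0.2·0.7000 + 0.5·0.3000) ≈ 0.4828
After 'quiet': P(compromised) = 0.2·0.4828 / (0.2·0.4828 + 0.5·0.5172) ≈ 0.2718

0.272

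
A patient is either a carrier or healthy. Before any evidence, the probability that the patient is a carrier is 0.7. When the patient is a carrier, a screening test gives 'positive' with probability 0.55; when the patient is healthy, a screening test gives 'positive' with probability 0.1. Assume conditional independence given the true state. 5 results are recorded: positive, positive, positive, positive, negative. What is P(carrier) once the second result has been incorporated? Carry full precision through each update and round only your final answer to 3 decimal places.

0.986

After 'positive': P(carrier) = 0.55·0.7000 / (0.55·0.7000 + 0.1·0.3000) ≈ 0.9277
After 'positive': P(carrier) = 0.55·0.9277 / (0.55·0.9277 + 0.1·0.0723) ≈ 0.9860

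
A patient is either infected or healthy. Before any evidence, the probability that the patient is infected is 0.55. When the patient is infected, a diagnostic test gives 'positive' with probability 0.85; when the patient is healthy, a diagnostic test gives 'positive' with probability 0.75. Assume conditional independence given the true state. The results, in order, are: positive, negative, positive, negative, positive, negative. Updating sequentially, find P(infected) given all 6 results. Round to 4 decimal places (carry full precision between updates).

After 'positive': P(infected) = 0.85·0.5500 / (0.85·0.5500 + 0.75·0.4500) ≈ 0.5807
After 'negative': P(infected) = 0.15·0.5807 / (0.15·0.5807 + 0.25·0.4193) ≈ 0.4539
After 'positive': P(infected) = 0.85·0.4539 / (0.85·0.4539 + 0.75·0.5461) ≈ 0.4850
After 'negative': P(infected) = 0.15·0.4850 / (0.15·0.4850 + 0.25·0.5150) ≈ 0.3611
After 'positive': P(infected) = 0.85·0.3611 / (0.85·0.3611 + 0.75·0.6389) ≈ 0.3904
After 'negative': P(infected) = 0.15·0.3904 / (0.15·0.3904 + 0.25·0.6096) ≈ 0.2776

0.2776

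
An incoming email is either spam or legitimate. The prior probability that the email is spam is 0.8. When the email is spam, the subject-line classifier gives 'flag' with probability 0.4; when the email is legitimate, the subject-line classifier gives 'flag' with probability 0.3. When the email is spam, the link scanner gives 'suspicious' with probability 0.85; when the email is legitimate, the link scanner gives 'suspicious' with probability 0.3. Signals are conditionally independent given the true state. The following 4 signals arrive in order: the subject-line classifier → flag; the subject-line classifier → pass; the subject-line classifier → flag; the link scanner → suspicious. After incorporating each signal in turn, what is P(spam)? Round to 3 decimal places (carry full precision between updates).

After the subject-line classifier='flag': P(spam) = 0.4·0.8000 / (0.4·0.8000 + 0.3·0.2000) ≈ 0.8421
After the subject-line classifier='pass': P(spam) = 0.6·0.8421 / (0.6·0.8421 + 0.7·0.1579) ≈ 0.8205
After the subject-line classifier='flag': P(spam) = 0.4·0.8205 / (0.4·0.8205 + 0.3·0.1795) ≈ 0.8591
After the link scanner='suspicious': P(spam) = 0.85·0.8591 / (0.85·0.8591 + 0.3·0.1409) ≈ 0.9453

0.945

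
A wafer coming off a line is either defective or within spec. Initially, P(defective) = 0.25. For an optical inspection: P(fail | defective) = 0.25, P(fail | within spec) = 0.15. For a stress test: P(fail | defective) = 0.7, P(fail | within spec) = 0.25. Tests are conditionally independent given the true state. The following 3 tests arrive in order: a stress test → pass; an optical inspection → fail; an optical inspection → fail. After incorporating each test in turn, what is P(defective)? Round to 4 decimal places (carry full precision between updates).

After a stress test='pass': P(defective) = 0.3·0.2500 / (0.3·0.2500 + 0.75·0.7500) ≈ 0.1176
After an optical inspection='fail': P(defective) = 0.25·0.1176 / (0.25·0.1176 + 0.15·0.8824) ≈ 0.1818
After an optical inspection='fail': P(defective) = 0.25·0.1818 / (0.25·0.1818 + 0.15·0.8182) ≈ 0.2703

0.2703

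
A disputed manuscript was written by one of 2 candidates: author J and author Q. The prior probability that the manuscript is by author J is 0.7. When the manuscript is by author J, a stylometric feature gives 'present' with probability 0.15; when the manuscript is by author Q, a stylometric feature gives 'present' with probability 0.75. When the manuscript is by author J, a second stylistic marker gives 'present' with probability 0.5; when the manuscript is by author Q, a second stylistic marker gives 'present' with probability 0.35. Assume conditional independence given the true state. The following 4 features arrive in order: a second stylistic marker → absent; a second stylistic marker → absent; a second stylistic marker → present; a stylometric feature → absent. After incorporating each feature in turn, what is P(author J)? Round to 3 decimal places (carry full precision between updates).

0.870

After a second stylistic marker='absent': P(author J) = 0.5·0.7000 / (0.5·0.7000 + 0.65·0.3000) ≈ 0.6422
After a second stylistic marker='absent': P(author J) = 0.5·0.6422 / (0.5·0.6422 + 0.65·0.3578) ≈ 0.5800
After a second stylistic marker='present': P(author J) = 0.5·0.5800 / (0.5·0.5800 + 0.35·0.4200) ≈ 0.6636
After a stylometric feature='absent': P(author J) = 0.85·0.6636 / (0.85·0.6636 + 0.25·0.3364) ≈ 0.8702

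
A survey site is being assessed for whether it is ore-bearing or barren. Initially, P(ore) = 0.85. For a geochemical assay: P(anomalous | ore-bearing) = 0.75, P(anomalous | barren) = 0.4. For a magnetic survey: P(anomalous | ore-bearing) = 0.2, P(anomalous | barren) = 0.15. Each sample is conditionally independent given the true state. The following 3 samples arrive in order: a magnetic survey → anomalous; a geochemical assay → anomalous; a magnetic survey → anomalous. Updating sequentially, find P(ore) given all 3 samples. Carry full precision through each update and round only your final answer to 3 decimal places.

0.950

After a magnetic survey='anomalous': P(ore) = 0.2·0.8500 / (0.2·0.8500 + 0.15·0.1500) ≈ 0.8831
After a geochemical assay='anomalous': P(ore) = 0.75·0.8831 / (0.75·0.8831 + 0.4·0.1169) ≈ 0.9341
After a magnetic survey='anomalous': P(ore) = 0.2·0.9341 / (0.2·0.9341 + 0.15·0.0659) ≈ 0.9497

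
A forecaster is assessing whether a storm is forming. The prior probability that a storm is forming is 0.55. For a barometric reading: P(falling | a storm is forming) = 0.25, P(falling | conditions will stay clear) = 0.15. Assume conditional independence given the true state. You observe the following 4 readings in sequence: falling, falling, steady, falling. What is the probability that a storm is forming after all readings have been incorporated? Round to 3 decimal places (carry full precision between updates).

0.833

After 'falling': P(storm) = 0.25·0.5500 / (0.25·0.5500 + 0.15·0.4500) ≈ 0.6707
After 'falling': P(storm) = 0.25·0.6707 / (0.25·0.6707 + 0.15·0.3293) ≈ 0.7725
After 'steady': P(storm) = 0.75·0.7725 / (0.75·0.7725 + 0.85·0.2275) ≈ 0.7497
After 'falling': P(storm) = 0.25·0.7497 / (0.25·0.7497 + 0.15·0.2503) ≈ 0.8331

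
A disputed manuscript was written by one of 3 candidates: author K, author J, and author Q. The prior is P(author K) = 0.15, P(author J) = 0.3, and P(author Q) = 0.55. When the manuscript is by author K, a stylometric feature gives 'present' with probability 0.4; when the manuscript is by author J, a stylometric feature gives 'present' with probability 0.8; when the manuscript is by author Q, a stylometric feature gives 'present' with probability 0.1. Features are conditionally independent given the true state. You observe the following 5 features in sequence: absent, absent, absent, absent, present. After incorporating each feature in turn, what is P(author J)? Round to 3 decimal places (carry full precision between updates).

After 'absent': normaliser = 0.6·0.1500 + 0.2·0.3000 + 0.9·0.5500; P(author K) ≈ 0.1395, P(author J) ≈ 0.0930, P(author Q) ≈ 0.7674
After 'absent': normaliser = 0.6·0.1395 + 0.2·0.0930 + 0.9·0.7674; P(author K) ≈ 0.1056, P(author J) ≈ 0.0235, P(author Q) ≈ 0.8710
After 'absent': normaliser = 0.6·0.1056 + 0.2·0.0235 + 0.9·0.8710; P(author K) ≈ 0.0744, P(author J) ≈ 0.0055, P(author Q) ≈ 0.9201
After 'absent': normaliser = 0.6·0.0744 + 0.2·0.0055 + 0.9·0.9201; P(author K) ≈ 0.0511, P(author J) ≈ 0.0013, P(author Q) ≈ 0.9477
After 'present': normaliser = 0.4·0.0511 + 0.8·0.0013 + 0.1·0.9477; P(author K) ≈ 0.1757, P(author J) ≈ 0.0087, P(author Q) ≈ 0.8156

0.009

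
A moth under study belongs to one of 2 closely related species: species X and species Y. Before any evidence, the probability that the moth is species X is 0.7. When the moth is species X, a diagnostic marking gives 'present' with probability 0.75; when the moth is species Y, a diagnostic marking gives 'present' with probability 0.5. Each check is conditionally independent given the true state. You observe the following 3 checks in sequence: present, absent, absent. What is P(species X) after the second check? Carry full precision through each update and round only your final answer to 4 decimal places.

0.6364

Each posterior becomes the prior for the next update.
After 'present': P(species X) = 0.75·0.7000 / (0.75·0.7000 + 0.5·0.3000) ≈ 0.7778
After 'absent': P(species X) = 0.25·0.7778 / (0.25·0.7778 + 0.5·0.2222) ≈ 0.6364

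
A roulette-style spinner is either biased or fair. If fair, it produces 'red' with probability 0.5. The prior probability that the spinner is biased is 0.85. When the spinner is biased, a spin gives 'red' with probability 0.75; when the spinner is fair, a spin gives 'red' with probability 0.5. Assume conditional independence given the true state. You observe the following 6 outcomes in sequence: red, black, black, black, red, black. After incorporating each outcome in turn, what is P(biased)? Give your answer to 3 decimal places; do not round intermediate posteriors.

0.443

After 'red': P(biased) = 0.75·0.8500 / (0.75·0.8500 + 0.5·0.1500) ≈ 0.8947
After 'black': P(biased) = 0.25·0.8947 / (0.25·0.8947 + 0.5·0.1053) ≈ 0.8095
After 'black': P(biased) = 0.25·0.8095 / (0.25·0.8095 + 0.5·0.1905) ≈ 0.6800
After 'black': P(biased) = 0.25·0.6800 / (0.25·0.6800 + 0.5·0.3200) ≈ 0.5152
After 'red': P(biased) = 0.75·0.5152 / (0.75·0.5152 + 0.5·0.4848) ≈ 0.6145
After 'black': P(biased) = 0.25·0.6145 / (0.25·0.6145 + 0.5·0.3855) ≈ 0.4435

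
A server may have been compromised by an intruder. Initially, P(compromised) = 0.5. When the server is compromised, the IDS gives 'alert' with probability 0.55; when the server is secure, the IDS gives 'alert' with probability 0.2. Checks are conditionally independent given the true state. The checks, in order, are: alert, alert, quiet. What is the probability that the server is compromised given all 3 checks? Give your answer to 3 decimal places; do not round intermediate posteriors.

After 'alert': P(compromised) = 0.55·0.5000 / (0.55·0.5000 + 0.2·0.5000) ≈ 0.7333
After 'alert': P(compromised) = 0.55·0.7333 / (0.55·0.7333 + 0.2·0.2667) ≈ 0.8832
After 'quiet': P(compromised) = 0.45·0.8832 / (0.45·0.8832 + 0.8·0.1168) ≈ 0.8097

0.810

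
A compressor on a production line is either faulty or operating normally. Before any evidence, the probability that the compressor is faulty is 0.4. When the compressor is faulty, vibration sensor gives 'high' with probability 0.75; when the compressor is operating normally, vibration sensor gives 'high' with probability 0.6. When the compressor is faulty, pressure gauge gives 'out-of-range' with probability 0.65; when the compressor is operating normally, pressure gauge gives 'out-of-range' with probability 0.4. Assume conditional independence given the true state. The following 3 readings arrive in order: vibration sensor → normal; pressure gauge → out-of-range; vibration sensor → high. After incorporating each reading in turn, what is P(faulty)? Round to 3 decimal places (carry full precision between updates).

After vibration sensor='normal': P(faulty) = 0.25·0.4000 / (0.25·0.4000 + 0.4·0.6000) ≈ 0.2941
After pressure gauge='out-of-range': P(faulty) = 0.65·0.2941 / (0.65·0.2941 + 0.4·0.7059) ≈ 0.4037
After vibration sensor='high': P(faulty) = 0.75·0.4037 / (0.75·0.4037 + 0.6·0.5963) ≈ 0.4584

0.458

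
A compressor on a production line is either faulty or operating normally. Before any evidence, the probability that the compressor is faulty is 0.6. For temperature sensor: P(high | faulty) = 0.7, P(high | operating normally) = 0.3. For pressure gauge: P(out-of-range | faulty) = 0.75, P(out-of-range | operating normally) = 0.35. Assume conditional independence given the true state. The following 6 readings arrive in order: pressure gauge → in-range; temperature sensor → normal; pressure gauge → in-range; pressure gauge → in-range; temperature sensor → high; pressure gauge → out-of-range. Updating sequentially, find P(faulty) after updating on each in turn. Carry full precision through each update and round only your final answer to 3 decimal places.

0.155

Apply Bayes' rule sequentially, carrying P(faulty) forward.
After pressure gauge='in-range': P(faulty) = 0.25·0.6000 / (0.25·0.6000 + 0.65·0.4000) ≈ 0.3659
After temperature sensor='normal': P(faulty) = 0.3·0.3659 / (0.3·0.3659 + 0.7·0.6341) ≈ 0.1982
After pressure gauge='in-range': P(faulty) = 0.25·0.1982 / (0.25·0.1982 + 0.65·0.8018) ≈ 0.0868
After pressure gauge='in-range': P(faulty) = 0.25·0.0868 / (0.25·0.0868 + 0.65·0.9132) ≈ 0.0353
After temperature sensor='high': P(faulty) = 0.7·0.0353 / (0.7·0.0353 + 0.3·0.9647) ≈ 0.0786
After pressure gauge='out-of-range': P(faulty) = 0.75·0.0786 / (0.75·0.0786 + 0.35·0.9214) ≈ 0.1546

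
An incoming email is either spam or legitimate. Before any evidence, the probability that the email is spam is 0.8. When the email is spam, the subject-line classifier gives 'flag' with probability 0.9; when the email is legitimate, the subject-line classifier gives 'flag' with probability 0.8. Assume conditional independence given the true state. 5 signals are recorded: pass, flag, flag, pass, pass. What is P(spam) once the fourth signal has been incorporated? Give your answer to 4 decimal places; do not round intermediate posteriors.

After 'pass': P(spam) = 0.1·0.8000 / (0.1·0.8000 + 0.2·0.2000) ≈ 0.6667
After 'flag': P(spam) = 0.9·0.6667 / (0.9·0.6667 + 0.8·0.3333) ≈ 0.6923
After 'flag': P(spam) = 0.9·0.6923 / (0.9·0.6923 + 0.8·0.3077) ≈ 0.7168
After 'pass': P(spam) = 0.1·0.7168 / (0.1·0.7168 + 0.2·0.2832) ≈ 0.5586

0.5586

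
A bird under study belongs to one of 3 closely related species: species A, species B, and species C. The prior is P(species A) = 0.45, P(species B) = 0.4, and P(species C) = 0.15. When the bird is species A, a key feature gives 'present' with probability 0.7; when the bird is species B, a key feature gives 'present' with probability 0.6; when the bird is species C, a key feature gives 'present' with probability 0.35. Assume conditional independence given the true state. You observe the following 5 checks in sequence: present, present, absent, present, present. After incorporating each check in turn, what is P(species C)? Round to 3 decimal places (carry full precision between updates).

Each posterior becomes the prior for the next update.
After 'present': normaliser = 0.7·0.4500 + 0.6·0.4000 + 0.35·0.1500; P(species A) ≈ 0.5185, P(species B) ≈ 0.3951, P(species C) ≈ 0.0864
After 'present': normaliser = 0.7·0.5185 + 0.6·0.3951 + 0.35·0.0864; P(species A) ≈ 0.5759, P(species B) ≈ 0.3761, P(species C) ≈ 0.0480
After 'absent': normaliser = 0.3·0.5759 + 0.4·0.3761 + 0.65·0.0480; P(species A) ≈ 0.4875, P(species B) ≈ 0.4245, P(species C) ≈ 0.0880
After 'present': normaliser = 0.7·0.4875 + 0.6·0.4245 + 0.35·0.0880; P(species A) ≈ 0.5445, P(species B) ≈ 0.4064, P(species C) ≈ 0.0492
After 'present': normaliser = 0.7·0.5445 + 0.6·0.4064 + 0.35·0.0492; P(species A) ≈ 0.5935, P(species B) ≈ 0.3797, P(species C) ≈ 0.0268

0.027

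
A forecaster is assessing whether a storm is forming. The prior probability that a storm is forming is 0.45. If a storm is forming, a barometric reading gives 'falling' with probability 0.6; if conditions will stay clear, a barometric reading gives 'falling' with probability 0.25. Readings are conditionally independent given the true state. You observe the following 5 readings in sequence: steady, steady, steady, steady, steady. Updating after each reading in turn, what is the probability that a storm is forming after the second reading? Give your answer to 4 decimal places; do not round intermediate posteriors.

0.1888

Each posterior becomes the prior for the next update.
After 'steady': P(storm) = 0.4·0.4500 / (0.4·0.4500 + 0.75·0.5500) ≈ 0.3038
After 'steady': P(storm) = 0.4·0.3038 / (0.4·0.3038 + 0.75·0.6962) ≈ 0.1888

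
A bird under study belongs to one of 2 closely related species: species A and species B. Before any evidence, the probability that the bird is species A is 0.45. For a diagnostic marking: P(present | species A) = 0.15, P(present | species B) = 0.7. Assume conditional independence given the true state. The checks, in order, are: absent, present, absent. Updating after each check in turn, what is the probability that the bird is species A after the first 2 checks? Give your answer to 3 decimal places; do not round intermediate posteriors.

Apply Bayes' rule sequentially, carrying P(species A) forward.
After 'absent': P(species A) = 0.85·0.4500 / (0.85·0.4500 + 0.3·0.5500) ≈ 0.6986
After 'present': P(species A) = 0.15·0.6986 / (0.15·0.6986 + 0.7·0.3014) ≈ 0.3319

0.332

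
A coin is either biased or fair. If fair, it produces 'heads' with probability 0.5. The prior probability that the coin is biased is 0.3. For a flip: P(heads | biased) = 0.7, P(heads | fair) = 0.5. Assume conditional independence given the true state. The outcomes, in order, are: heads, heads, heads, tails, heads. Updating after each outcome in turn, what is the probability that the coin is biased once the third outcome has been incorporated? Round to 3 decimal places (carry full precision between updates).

After 'heads': P(biased) = 0.7·0.3000 / (0.7·0.3000 + 0.5·0.7000) ≈ 0.3750
After 'heads': P(biased) = 0.7·0.3750 / (0.7·0.3750 + 0.5·0.6250) ≈ 0.4565
After 'heads': P(biased) = 0.7·0.4565 / (0.7·0.4565 + 0.5·0.5435) ≈ 0.5404

0.540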